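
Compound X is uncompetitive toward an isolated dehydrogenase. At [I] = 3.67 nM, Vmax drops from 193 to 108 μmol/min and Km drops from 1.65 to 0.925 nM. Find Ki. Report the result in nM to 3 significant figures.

Uncompetitive: Vmax,app = Vmax/α (and Km,app = Km/α) with α = 1 + [I]/Ki.
α = Vmax/Vmax,app = 193/108 = 1.787.
Since α = 1 + [I]/Ki, [I]/Ki = 1.787 − 1 = 0.7870 and Ki = 3.67/0.7870 = 4.66 nM.

4.66 nM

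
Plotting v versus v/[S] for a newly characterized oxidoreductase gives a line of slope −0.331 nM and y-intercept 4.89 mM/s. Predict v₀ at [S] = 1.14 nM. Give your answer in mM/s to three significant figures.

3.79 mM/s

In the Eadie–Hofstee form v = Vmax − Km·(v/[S]), the slope is −Km and the intercept is Vmax, so Km = 0.331 nM and Vmax = 4.89 mM/s.
v = 4.89 × 1.14/(0.331 + 1.14) = 3.79 mM/s.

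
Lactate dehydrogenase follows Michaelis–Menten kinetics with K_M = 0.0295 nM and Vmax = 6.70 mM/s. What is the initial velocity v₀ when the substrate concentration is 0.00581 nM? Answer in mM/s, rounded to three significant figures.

v = Vmax·[S]/(Km + [S]) = 6.70 × 0.00581 / (0.0295 + 0.00581)
  = 0.03893 / 0.03531 = 1.10 mM/s.

1.10 mM/s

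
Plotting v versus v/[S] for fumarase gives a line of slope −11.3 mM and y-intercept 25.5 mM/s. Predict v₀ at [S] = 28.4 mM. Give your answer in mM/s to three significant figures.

18.2 mM/s

In the Eadie–Hofstee form v = Vmax − Km·(v/[S]), the slope is −Km and the intercept is Vmax, so Km = 11.3 mM and Vmax = 25.5 mM/s.
v = 25.5 × 28.4/(11.3 + 28.4) = 18.2 mM/s.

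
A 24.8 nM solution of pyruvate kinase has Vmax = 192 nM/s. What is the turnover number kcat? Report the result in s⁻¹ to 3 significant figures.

kcat = Vmax/[E]total = 192 nM/s / 24.8 nM = 7.74 s⁻¹.

7.74 s⁻¹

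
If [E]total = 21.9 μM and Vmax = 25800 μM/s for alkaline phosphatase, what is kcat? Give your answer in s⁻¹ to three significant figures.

1180 s⁻¹

kcat = Vmax/[E]total = 25800 μM/s / 21.9 μM = 1180 s⁻¹.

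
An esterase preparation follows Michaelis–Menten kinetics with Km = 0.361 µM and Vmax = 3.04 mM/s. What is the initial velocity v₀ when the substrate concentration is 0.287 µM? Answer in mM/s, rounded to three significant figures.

1.35 mM/s

v = Vmax·[S]/(Km + [S]) = 3.04 × 0.287 / (0.361 + 0.287)
  = 0.8725 / 0.6480 = 1.35 mM/s.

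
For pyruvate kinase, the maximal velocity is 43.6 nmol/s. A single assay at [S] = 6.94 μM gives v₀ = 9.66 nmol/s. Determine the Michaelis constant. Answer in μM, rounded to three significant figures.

v/Vmax = 9.66/43.6 = 0.2216 = [S]/(Km+[S]).
So Km + [S] = [S]/0.2216 = 31.32 μM, giving Km = 31.32 − 6.94 = 24.4 μM.

24.4 μM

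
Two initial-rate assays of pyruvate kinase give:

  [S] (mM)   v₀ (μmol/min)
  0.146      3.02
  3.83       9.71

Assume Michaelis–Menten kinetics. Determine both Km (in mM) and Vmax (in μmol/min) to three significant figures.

Km = 0.369 mM; Vmax = 10.6 μmol/min

From v = Vmax[S]/(Km+[S]), each point gives Vmax = v(Km+[S])/[S].
Equating: 3.02(Km+0.146)/0.146 = 9.71(Km+3.83)/3.83.
20.68·Km + 3.02 = 2.535·Km + 9.71, so (20.68 − 2.535)·Km = 9.71 − 3.02.
Km = 6.690/18.15 = 0.369 mM; then Vmax = 3.02(0.369+0.146)/0.146 = 10.6 μmol/min.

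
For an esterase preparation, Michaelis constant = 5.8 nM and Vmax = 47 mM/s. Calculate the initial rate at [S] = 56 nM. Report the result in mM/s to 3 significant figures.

[S]/(Km+[S]) = 56/61.80 = 0.9061, the fractional saturation.
v = 0.9061 × Vmax = 0.9061 × 47 = 42.6 mM/s.

42.6 mM/s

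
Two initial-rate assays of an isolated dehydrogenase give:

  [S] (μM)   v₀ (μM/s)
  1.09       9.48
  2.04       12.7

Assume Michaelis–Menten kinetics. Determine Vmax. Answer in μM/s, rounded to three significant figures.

From v = Vmax[S]/(Km+[S]), each point gives Vmax = v(Km+[S])/[S].
Equating: 9.48(Km+1.09)/1.09 = 12.7(Km+2.04)/2.04.
8.697·Km + 9.48 = 6.225·Km + 12.7, so (8.697 − 6.225)·Km = 12.7 − 9.48.
Km = 3.220/2.472 = 1.30 μM; then Vmax = 9.48(1.30+1.09)/1.09 = 20.8 μM/s.

20.8 μM/s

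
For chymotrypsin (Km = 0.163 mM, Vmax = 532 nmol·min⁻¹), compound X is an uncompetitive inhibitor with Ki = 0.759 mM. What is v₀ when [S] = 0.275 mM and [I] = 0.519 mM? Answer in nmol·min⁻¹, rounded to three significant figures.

With α = 1 + [I]/Ki = 1 + 0.519/0.759 = 1.684, the uncompetitive rate law is v = (Vmax/α)·[S] / (Km/α + [S]).
v = (532/1.684)×0.275 / (0.163/1.684 + 0.275) = 86.89/0.3718 = 234 nmol·min⁻¹.

234 nmol·min⁻¹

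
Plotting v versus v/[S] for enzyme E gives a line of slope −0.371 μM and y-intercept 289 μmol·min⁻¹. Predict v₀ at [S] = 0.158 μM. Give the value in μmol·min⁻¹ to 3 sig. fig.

In the Eadie–Hofstee form v = Vmax − Km·(v/[S]), the slope is −Km and the intercept is Vmax, so Km = 0.371 μM and Vmax = 289 μmol·min⁻¹.
v = 289 × 0.158/(0.371 + 0.158) = 86.3 μmol·min⁻¹.

86.3 μmol·min⁻¹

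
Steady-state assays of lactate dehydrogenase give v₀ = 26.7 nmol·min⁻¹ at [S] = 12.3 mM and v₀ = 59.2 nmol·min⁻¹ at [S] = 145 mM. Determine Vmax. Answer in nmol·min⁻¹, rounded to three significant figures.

In reciprocal form, 1/v = (Km/Vmax)·(1/[S]) + 1/Vmax. The two points give (1/[S], 1/v) = (0.08130, 0.03745) and (0.006897, 0.01689).
Slope = (0.03745 − 0.01689)/(0.08130 − 0.006897) = 0.2763; intercept = 0.03745 − 0.2763×0.08130 = 0.01499.
Vmax = 1/intercept = 66.7 nmol·min⁻¹; Km = slope × Vmax = 0.2763 × 66.7 = 18.4 mM.

66.7 nmol·min⁻¹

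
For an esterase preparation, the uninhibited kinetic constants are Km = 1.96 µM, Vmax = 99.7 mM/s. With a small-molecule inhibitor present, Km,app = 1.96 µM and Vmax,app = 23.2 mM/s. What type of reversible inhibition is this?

noncompetitive

Vmax decreases (99.7 → 23.2 mM/s) while Km is unchanged — pure noncompetitive inhibition.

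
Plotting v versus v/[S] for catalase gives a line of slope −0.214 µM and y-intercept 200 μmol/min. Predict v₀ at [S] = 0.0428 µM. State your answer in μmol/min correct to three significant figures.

33.3 μmol/min

In the Eadie–Hofstee form v = Vmax − Km·(v/[S]), the slope is −Km and the intercept is Vmax, so Km = 0.214 µM and Vmax = 200 μmol/min.
v = 200 × 0.0428/(0.214 + 0.0428) = 33.3 μmol/min.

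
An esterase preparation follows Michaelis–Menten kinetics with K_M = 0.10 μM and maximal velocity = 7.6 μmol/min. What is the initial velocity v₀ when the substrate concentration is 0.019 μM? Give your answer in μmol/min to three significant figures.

1.21 μmol/min

[S]/(Km+[S]) = 0.019/0.1190 = 0.1597, the fractional saturation.
v = 0.1597 × Vmax = 0.1597 × 7.6 = 1.21 μmol/min.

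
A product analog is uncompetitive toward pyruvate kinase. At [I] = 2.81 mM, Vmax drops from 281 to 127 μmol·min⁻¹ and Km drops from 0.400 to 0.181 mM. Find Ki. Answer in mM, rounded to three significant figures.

2.32 mM

Uncompetitive: Vmax,app = Vmax/α (and Km,app = Km/α) with α = 1 + [I]/Ki.
α = Vmax/Vmax,app = 281/127 = 2.213.
Ki = [I]/(α − 1) = 2.81/1.213 = 2.32 mM.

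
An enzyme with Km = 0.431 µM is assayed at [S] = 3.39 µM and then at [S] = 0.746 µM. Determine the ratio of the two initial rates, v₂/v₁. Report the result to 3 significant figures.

0.714

Since Vmax cancels, v₂/v₁ = [S]₂(Km+[S]₁) / [S]₁(Km+[S]₂).
= 0.746×(0.431+3.39) / (3.39×(0.431+0.746)) = 2.850/3.990 = 0.714.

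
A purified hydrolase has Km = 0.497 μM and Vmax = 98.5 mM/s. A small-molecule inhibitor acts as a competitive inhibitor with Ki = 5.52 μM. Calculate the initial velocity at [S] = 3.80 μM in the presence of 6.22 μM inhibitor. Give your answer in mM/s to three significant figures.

77.1 mM/s

With α = 1 + [I]/Ki = 1 + 6.22/5.52 = 2.127, the competitive rate law is v = Vmax[S] / (αKm + [S]).
v = 98.5×3.80 / (2.127×0.497 + 3.80) = 374.3/4.857 = 77.1 mM/s.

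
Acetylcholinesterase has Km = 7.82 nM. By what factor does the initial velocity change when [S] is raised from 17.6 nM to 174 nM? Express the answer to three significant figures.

1.38

The fractional saturations are [S]/(Km+[S]) = 17.6/25.42 = 0.6924 and 174/181.8 = 0.9570.
v₂/v₁ is just their ratio: 0.9570/0.6924 = 1.38.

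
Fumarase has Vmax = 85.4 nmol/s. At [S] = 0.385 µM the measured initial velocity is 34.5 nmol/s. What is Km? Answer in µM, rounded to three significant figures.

0.568 µM

From v = Vmax[S]/(Km+[S]), Km = [S](Vmax − v)/v.
Km = 0.385 × (85.4 − 34.5) / 34.5 = 19.60/34.5 = 0.568 µM.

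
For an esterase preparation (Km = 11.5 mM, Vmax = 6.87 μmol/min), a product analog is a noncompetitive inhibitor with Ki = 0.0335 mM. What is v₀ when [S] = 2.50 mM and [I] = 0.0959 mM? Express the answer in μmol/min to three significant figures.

0.318 μmol/min

With α = 1 + [I]/Ki = 1 + 0.0959/0.0335 = 3.863, the noncompetitive rate law is v = (Vmax/α)·[S] / (Km + [S]).
v = (6.87/3.863)×2.50 / (11.5 + 2.50) = 4.446/14.00 = 0.318 μmol/min.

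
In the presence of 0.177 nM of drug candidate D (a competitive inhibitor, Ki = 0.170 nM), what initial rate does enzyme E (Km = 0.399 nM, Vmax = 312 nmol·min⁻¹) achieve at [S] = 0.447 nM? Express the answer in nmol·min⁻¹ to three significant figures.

111 nmol·min⁻¹

With α = 1 + [I]/Ki = 1 + 0.177/0.170 = 2.041, the competitive rate law is v = Vmax[S] / (αKm + [S]).
v = 312×0.447 / (2.041×0.399 + 0.447) = 139.5/1.261 = 111 nmol·min⁻¹.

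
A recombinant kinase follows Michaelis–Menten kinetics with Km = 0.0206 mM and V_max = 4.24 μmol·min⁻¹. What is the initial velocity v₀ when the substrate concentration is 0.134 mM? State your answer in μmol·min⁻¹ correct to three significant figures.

v = Vmax·[S]/(Km + [S]) = 4.24 × 0.134 / (0.0206 + 0.134)
  = 0.5682 / 0.1546 = 3.68 μmol·min⁻¹.

3.68 μmol·min⁻¹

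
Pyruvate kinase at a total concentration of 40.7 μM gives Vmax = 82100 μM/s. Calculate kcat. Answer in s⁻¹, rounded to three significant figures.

kcat = Vmax/[E]total = 82100 μM/s / 40.7 μM = 2020 s⁻¹.

2020 s⁻¹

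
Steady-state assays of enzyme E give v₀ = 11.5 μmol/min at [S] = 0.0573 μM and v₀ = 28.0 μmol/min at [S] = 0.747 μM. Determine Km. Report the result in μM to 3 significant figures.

In reciprocal form, 1/v = (Km/Vmax)·(1/[S]) + 1/Vmax. The two points give (1/[S], 1/v) = (17.45, 0.08696) and (1.339, 0.03571).
Slope = (0.08696 − 0.03571)/(17.45 − 1.339) = 0.003180; intercept = 0.08696 − 0.003180×17.45 = 0.03146.
Vmax = 1/intercept = 31.8 μmol/min; Km = slope × Vmax = 0.003180 × 31.8 = 0.101 μM.

0.101 μM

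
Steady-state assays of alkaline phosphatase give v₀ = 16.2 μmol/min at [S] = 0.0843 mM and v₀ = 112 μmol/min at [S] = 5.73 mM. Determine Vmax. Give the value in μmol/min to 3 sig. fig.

123 μmol/min

From v = Vmax[S]/(Km+[S]), each point gives Vmax = v(Km+[S])/[S].
Equating: 16.2(Km+0.0843)/0.0843 = 112(Km+5.73)/5.73.
192.2·Km + 16.2 = 19.55·Km + 112, so (192.2 − 19.55)·Km = 112 − 16.2.
Km = 95.80/172.6 = 0.555 mM; then Vmax = 16.2(0.555+0.0843)/0.0843 = 123 μmol/min.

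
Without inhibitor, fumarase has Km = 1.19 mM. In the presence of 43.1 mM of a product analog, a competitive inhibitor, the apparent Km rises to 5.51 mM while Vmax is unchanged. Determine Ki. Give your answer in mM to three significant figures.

Competitive: Km,app = α·Km with α = 1 + [I]/Ki.
α = Km,app/Km = 5.51/1.19 = 4.630.
Ki = [I]/(α − 1) = 43.1/3.630 = 11.9 mM.

11.9 mM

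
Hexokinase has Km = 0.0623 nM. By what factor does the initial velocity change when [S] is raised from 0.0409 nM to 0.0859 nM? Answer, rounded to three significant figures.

Since Vmax cancels, v₂/v₁ = [S]₂(Km+[S]₁) / [S]₁(Km+[S]₂).
= 0.0859×(0.0623+0.0409) / (0.0409×(0.0623+0.0859)) = 0.008865/0.006061 = 1.46.

1.46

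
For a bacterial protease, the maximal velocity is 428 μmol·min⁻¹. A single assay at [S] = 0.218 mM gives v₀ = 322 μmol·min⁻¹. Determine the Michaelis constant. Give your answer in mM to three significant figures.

0.0718 mM

From v = Vmax[S]/(Km+[S]), Km = [S](Vmax − v)/v.
Km = 0.218 × (428 − 322) / 322 = 23.11/322 = 0.0718 mM.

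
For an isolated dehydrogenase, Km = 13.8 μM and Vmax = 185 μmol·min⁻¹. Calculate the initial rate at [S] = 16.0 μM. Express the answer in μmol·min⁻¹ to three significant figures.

99.3 μmol·min⁻¹

[S]/(Km+[S]) = 16.0/29.80 = 0.5369, the fractional saturation.
v = 0.5369 × Vmax = 0.5369 × 185 = 99.3 μmol·min⁻¹.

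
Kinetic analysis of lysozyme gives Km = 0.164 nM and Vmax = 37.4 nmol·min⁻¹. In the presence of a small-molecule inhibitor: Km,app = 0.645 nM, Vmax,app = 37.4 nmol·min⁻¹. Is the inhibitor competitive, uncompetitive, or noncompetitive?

Km increases (0.164 → 0.645 nM) while Vmax is unchanged — the hallmark of competitive inhibition.

competitive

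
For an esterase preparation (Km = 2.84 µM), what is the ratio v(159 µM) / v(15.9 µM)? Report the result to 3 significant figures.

1.16

Since Vmax cancels, v₂/v₁ = [S]₂(Km+[S]₁) / [S]₁(Km+[S]₂).
= 159×(2.84+15.9) / (15.9×(2.84+159)) = 2980/2573 = 1.16.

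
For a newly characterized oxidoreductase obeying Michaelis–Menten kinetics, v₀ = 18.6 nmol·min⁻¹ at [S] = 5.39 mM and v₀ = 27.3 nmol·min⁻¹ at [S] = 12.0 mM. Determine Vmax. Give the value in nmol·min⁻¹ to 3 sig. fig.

44.1 nmol·min⁻¹

In reciprocal form, 1/v = (Km/Vmax)·(1/[S]) + 1/Vmax. The two points give (1/[S], 1/v) = (0.1855, 0.05376) and (0.08333, 0.03663).
Slope = (0.05376 − 0.03663)/(0.1855 − 0.08333) = 0.1677; intercept = 0.05376 − 0.1677×0.1855 = 0.02266.
Vmax = 1/intercept = 44.1 nmol·min⁻¹; Km = slope × Vmax = 0.1677 × 44.1 = 7.40 mM.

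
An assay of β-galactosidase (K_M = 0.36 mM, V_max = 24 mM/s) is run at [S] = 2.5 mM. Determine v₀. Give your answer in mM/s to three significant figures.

21.0 mM/s

v = Vmax·[S]/(Km + [S]) = 24 × 2.5 / (0.36 + 2.5)
  = 60.00 / 2.860 = 21.0 mM/s.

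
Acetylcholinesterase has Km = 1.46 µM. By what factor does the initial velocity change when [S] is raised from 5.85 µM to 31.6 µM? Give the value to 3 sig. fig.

The fractional saturations are [S]/(Km+[S]) = 5.85/7.310 = 0.8003 and 31.6/33.06 = 0.9558.
v₂/v₁ is just their ratio: 0.9558/0.8003 = 1.19.

1.19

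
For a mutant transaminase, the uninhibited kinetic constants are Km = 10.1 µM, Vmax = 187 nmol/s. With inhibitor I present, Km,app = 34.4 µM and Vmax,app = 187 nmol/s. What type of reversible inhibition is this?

Km increases (10.1 → 34.4 µM) while Vmax is unchanged — the hallmark of competitive inhibition.

competitive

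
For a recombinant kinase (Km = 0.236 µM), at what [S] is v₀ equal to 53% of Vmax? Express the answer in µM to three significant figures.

0.266 µM

v/Vmax = [S]/(Km+[S]) = 0.53, so [S] = Km·0.53/(1 − 0.53) = 0.236 × 1.128.
[S] = 0.266 µM.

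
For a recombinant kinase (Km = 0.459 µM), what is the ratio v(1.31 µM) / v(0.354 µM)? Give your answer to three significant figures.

The fractional saturations are [S]/(Km+[S]) = 0.354/0.8130 = 0.4354 and 1.31/1.769 = 0.7405.
v₂/v₁ is just their ratio: 0.7405/0.4354 = 1.70.

1.70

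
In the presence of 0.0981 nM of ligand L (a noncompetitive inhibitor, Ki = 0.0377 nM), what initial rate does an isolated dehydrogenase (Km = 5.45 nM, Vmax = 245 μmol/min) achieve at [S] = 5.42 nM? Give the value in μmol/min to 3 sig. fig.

33.9 μmol/min

With α = 1 + [I]/Ki = 1 + 0.0981/0.0377 = 3.602, the noncompetitive rate law is v = (Vmax/α)·[S] / (Km + [S]).
v = (245/3.602)×5.42 / (5.45 + 5.42) = 368.6/10.87 = 33.9 μmol/min.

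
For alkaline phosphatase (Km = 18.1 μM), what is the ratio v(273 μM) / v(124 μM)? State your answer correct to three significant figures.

1.07

The fractional saturations are [S]/(Km+[S]) = 124/142.1 = 0.8726 and 273/291.1 = 0.9378.
v₂/v₁ is just their ratio: 0.9378/0.8726 = 1.07.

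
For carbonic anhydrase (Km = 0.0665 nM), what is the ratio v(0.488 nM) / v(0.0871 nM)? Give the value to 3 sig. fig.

1.55

Since Vmax cancels, v₂/v₁ = [S]₂(Km+[S]₁) / [S]₁(Km+[S]₂).
= 0.488×(0.0665+0.0871) / (0.0871×(0.0665+0.488)) = 0.07496/0.04830 = 1.55.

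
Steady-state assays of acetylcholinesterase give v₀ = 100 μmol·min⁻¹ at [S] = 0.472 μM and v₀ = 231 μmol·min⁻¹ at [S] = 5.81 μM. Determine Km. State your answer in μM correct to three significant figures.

From v = Vmax[S]/(Km+[S]), each point gives Vmax = v(Km+[S])/[S].
Equating: 100(Km+0.472)/0.472 = 231(Km+5.81)/5.81.
211.9·Km + 100 = 39.76·Km + 231, so (211.9 − 39.76)·Km = 231 − 100.
Km = 131.0/172.1 = 0.761 μM; then Vmax = 100(0.761+0.472)/0.472 = 261 μmol·min⁻¹.

0.761 μM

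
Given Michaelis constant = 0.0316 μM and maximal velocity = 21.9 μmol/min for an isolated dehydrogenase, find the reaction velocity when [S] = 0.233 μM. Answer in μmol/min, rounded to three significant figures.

19.3 μmol/min

v = Vmax·[S]/(Km + [S]) = 21.9 × 0.233 / (0.0316 + 0.233)
  = 5.103 / 0.2646 = 19.3 μmol/min.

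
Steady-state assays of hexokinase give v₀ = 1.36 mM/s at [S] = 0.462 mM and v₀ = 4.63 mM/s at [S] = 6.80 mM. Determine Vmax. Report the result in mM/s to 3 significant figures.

5.61 mM/s

In reciprocal form, 1/v = (Km/Vmax)·(1/[S]) + 1/Vmax. The two points give (1/[S], 1/v) = (2.165, 0.7353) and (0.1471, 0.2160).
Slope = (0.7353 − 0.2160)/(2.165 − 0.1471) = 0.2574; intercept = 0.7353 − 0.2574×2.165 = 0.1781.
Vmax = 1/intercept = 5.61 mM/s; Km = slope × Vmax = 0.2574 × 5.61 = 1.45 mM.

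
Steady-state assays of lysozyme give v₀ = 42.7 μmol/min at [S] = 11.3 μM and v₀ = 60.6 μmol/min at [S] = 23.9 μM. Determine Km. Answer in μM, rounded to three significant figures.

14.4 μM

In reciprocal form, 1/v = (Km/Vmax)·(1/[S]) + 1/Vmax. The two points give (1/[S], 1/v) = (0.08850, 0.02342) and (0.04184, 0.01650).
Slope = (0.02342 − 0.01650)/(0.08850 − 0.04184) = 0.1483; intercept = 0.02342 − 0.1483×0.08850 = 0.01030.
Vmax = 1/intercept = 97.1 μmol/min; Km = slope × Vmax = 0.1483 × 97.1 = 14.4 μM.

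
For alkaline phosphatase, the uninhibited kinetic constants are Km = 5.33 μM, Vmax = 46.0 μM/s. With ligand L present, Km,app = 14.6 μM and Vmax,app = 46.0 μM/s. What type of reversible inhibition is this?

Km increases (5.33 → 14.6 μM) while Vmax is unchanged — the hallmark of competitive inhibition.

competitive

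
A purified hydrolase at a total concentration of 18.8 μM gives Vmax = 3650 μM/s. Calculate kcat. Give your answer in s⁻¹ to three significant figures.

kcat = Vmax/[E]total = 3650 μM/s / 18.8 μM = 194 s⁻¹.

194 s⁻¹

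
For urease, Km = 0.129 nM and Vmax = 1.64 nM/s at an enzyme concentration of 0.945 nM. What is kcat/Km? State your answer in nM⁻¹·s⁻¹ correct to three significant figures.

13.5 nM⁻¹·s⁻¹

kcat = Vmax/[E]total = 1.64/0.945 = 1.74 s⁻¹.
kcat/Km = 1.74/0.129 = 13.5 nM⁻¹·s⁻¹.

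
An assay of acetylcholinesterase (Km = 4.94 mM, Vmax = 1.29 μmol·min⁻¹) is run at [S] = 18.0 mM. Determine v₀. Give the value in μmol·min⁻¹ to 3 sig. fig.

v = Vmax·[S]/(Km + [S]) = 1.29 × 18.0 / (4.94 + 18.0)
  = 23.22 / 22.94 = 1.01 μmol·min⁻¹.

1.01 μmol·min⁻¹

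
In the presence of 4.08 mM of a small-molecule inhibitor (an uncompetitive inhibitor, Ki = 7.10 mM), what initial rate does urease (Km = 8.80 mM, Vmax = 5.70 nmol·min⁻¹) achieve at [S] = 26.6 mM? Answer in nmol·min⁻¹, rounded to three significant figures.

α = 1 + [I]/Ki = 1 + 4.08/7.10 = 1.575.
For an uncompetitive inhibitor, both parameters are divided by α, giving Vmax/α and Km/α: Km,app = 5.59 mM, Vmax,app = 3.62 nmol·min⁻¹.
v = Vmax,app·[S]/(Km,app + [S]) = 3.62 × 26.6/(5.59 + 26.6) = 2.99 nmol·min⁻¹.

2.99 nmol·min⁻¹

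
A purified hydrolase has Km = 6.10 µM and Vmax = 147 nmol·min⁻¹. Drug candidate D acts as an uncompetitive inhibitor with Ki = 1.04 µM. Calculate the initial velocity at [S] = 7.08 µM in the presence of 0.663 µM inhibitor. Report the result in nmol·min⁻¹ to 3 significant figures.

With α = 1 + [I]/Ki = 1 + 0.663/1.04 = 1.638, the uncompetitive rate law is v = (Vmax/α)·[S] / (Km/α + [S]).
v = (147/1.638)×7.08 / (6.10/1.638 + 7.08) = 635.6/10.81 = 58.8 nmol·min⁻¹.

58.8 nmol·min⁻¹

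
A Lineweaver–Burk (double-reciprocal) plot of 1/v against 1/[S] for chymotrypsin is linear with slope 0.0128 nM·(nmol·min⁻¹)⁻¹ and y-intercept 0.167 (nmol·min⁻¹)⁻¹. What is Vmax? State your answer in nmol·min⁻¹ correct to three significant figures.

5.99 nmol·min⁻¹

The y-intercept of a Lineweaver–Burk plot equals 1/Vmax, so Vmax = 1/0.167 = 5.99 nmol·min⁻¹.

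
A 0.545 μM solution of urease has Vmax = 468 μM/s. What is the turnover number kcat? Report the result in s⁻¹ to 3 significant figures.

859 s⁻¹

kcat = Vmax/[E]total = 468 μM/s / 0.545 μM = 859 s⁻¹.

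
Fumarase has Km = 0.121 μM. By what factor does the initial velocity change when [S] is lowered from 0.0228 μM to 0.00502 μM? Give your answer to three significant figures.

Since Vmax cancels, v₂/v₁ = [S]₂(Km+[S]₁) / [S]₁(Km+[S]₂).
= 0.00502×(0.121+0.0228) / (0.0228×(0.121+0.00502)) = 0.0007219/0.002873 = 0.251.

0.251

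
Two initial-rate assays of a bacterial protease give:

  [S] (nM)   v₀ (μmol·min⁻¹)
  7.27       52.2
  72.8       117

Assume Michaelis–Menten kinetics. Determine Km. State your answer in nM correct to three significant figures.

From v = Vmax[S]/(Km+[S]), each point gives Vmax = v(Km+[S])/[S].
Equating: 52.2(Km+7.27)/7.27 = 117(Km+72.8)/72.8.
7.180·Km + 52.2 = 1.607·Km + 117, so (7.180 − 1.607)·Km = 117 − 52.2.
Km = 64.80/5.573 = 11.6 nM; then Vmax = 52.2(11.6+7.27)/7.27 = 136 μmol·min⁻¹.

11.6 nM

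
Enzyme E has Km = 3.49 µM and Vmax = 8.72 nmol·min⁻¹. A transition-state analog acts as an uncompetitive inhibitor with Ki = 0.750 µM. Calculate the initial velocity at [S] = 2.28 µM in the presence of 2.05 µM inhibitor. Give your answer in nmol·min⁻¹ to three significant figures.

1.66 nmol·min⁻¹

α = 1 + [I]/Ki = 1 + 2.05/0.750 = 3.733.
For an uncompetitive inhibitor, both parameters are divided by α, giving Vmax/α and Km/α: Km,app = 0.935 µM, Vmax,app = 2.34 nmol·min⁻¹.
v = Vmax,app·[S]/(Km,app + [S]) = 2.34 × 2.28/(0.935 + 2.28) = 1.66 nmol·min⁻¹.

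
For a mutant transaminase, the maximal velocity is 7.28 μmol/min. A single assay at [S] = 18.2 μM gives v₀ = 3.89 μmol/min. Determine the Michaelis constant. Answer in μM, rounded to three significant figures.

15.9 μM

From v = Vmax[S]/(Km+[S]), Km = [S](Vmax − v)/v.
Km = 18.2 × (7.28 − 3.89) / 3.89 = 61.70/3.89 = 15.9 μM.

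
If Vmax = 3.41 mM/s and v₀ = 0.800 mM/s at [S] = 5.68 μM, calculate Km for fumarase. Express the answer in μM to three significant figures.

18.5 μM

v/Vmax = 0.800/3.41 = 0.2346 = [S]/(Km+[S]).
So Km + [S] = [S]/0.2346 = 24.21 μM, giving Km = 24.21 − 5.68 = 18.5 μM.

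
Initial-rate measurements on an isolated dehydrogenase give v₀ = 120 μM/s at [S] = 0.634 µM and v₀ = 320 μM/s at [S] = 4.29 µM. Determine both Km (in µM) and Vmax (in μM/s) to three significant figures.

In reciprocal form, 1/v = (Km/Vmax)·(1/[S]) + 1/Vmax. The two points give (1/[S], 1/v) = (1.577, 0.008333) and (0.2331, 0.003125).
Slope = (0.008333 − 0.003125)/(1.577 − 0.2331) = 0.003875; intercept = 0.008333 − 0.003875×1.577 = 0.002222.
Vmax = 1/intercept = 450 μM/s; Km = slope × Vmax = 0.003875 × 450 = 1.74 µM.

Km = 1.74 µM; Vmax = 450 μM/s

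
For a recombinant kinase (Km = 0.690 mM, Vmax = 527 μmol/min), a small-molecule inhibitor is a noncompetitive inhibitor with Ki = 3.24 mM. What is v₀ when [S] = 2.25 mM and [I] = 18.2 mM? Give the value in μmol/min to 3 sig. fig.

With α = 1 + [I]/Ki = 1 + 18.2/3.24 = 6.617, the noncompetitive rate law is v = (Vmax/α)·[S] / (Km + [S]).
v = (527/6.617)×2.25 / (0.690 + 2.25) = 179.2/2.940 = 60.9 μmol/min.

60.9 μmol/min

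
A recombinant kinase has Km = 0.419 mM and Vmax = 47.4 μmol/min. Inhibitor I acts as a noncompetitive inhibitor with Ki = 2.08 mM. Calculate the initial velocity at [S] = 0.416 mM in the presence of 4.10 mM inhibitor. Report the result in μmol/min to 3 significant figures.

7.95 μmol/min

With α = 1 + [I]/Ki = 1 + 4.10/2.08 = 2.971, the noncompetitive rate law is v = (Vmax/α)·[S] / (Km + [S]).
v = (47.4/2.971)×0.416 / (0.419 + 0.416) = 6.637/0.8350 = 7.95 μmol/min.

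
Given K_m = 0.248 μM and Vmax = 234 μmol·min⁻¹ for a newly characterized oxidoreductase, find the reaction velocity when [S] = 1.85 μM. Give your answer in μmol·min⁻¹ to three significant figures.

206 μmol·min⁻¹

v = Vmax·[S]/(Km + [S]) = 234 × 1.85 / (0.248 + 1.85)
  = 432.9 / 2.098 = 206 μmol·min⁻¹.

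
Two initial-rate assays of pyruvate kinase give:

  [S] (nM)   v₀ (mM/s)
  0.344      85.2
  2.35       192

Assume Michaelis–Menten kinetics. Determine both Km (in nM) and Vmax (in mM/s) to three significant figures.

In reciprocal form, 1/v = (Km/Vmax)·(1/[S]) + 1/Vmax. The two points give (1/[S], 1/v) = (2.907, 0.01174) and (0.4255, 0.005208).
Slope = (0.01174 − 0.005208)/(2.907 − 0.4255) = 0.002631; intercept = 0.01174 − 0.002631×2.907 = 0.004089.
Vmax = 1/intercept = 245 mM/s; Km = slope × Vmax = 0.002631 × 245 = 0.643 nM.

Km = 0.643 nM; Vmax = 245 mM/s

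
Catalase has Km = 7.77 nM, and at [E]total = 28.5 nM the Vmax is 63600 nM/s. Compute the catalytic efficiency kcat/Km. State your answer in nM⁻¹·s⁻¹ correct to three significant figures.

287 nM⁻¹·s⁻¹

kcat = Vmax/[E]total = 63600/28.5 = 2230 s⁻¹.
kcat/Km = 2230/7.77 = 287 nM⁻¹·s⁻¹.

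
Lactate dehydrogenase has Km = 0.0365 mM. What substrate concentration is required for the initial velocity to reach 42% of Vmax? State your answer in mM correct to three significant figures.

v/Vmax = [S]/(Km+[S]) = 0.42, so [S] = Km·0.42/(1 − 0.42) = 0.0365 × 0.7241.
[S] = 0.0264 mM.

0.0264 mM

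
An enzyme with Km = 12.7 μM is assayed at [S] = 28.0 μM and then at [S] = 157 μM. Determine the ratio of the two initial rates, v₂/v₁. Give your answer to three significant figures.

The fractional saturations are [S]/(Km+[S]) = 28.0/40.70 = 0.6880 and 157/169.7 = 0.9252.
v₂/v₁ is just their ratio: 0.9252/0.6880 = 1.34.

1.34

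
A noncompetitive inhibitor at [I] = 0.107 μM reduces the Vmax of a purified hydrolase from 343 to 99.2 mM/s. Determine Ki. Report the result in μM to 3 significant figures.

0.0435 μM

Noncompetitive: Vmax,app = Vmax/α with α = 1 + [I]/Ki.
α = Vmax/Vmax,app = 343/99.2 = 3.458.
Since α = 1 + [I]/Ki, [I]/Ki = 3.458 − 1 = 2.458 and Ki = 0.107/2.458 = 0.0435 μM.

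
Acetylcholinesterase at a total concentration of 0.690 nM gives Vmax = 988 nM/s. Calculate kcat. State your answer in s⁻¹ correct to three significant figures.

kcat = Vmax/[E]total = 988 nM/s / 0.690 nM = 1430 s⁻¹.

1430 s⁻¹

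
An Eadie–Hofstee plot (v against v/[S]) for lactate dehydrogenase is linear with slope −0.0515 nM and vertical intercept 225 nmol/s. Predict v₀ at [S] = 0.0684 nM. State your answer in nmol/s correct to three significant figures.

In the Eadie–Hofstee form v = Vmax − Km·(v/[S]), the slope is −Km and the intercept is Vmax, so Km = 0.0515 nM and Vmax = 225 nmol/s.
v = 225 × 0.0684/(0.0515 + 0.0684) = 128 nmol/s.

128 nmol/s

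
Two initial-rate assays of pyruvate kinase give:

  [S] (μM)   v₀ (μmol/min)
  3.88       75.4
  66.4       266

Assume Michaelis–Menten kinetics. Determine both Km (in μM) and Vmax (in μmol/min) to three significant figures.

In reciprocal form, 1/v = (Km/Vmax)·(1/[S]) + 1/Vmax. The two points give (1/[S], 1/v) = (0.2577, 0.01326) and (0.01506, 0.003759).
Slope = (0.01326 − 0.003759)/(0.2577 − 0.01506) = 0.03916; intercept = 0.01326 − 0.03916×0.2577 = 0.003170.
Vmax = 1/intercept = 315 μmol/min; Km = slope × Vmax = 0.03916 × 315 = 12.4 μM.

Km = 12.4 μM; Vmax = 315 μmol/min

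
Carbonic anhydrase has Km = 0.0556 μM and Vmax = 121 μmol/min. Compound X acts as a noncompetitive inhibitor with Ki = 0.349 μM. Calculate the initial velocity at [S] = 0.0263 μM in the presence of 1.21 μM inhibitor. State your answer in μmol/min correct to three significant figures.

8.70 μmol/min

With α = 1 + [I]/Ki = 1 + 1.21/0.349 = 4.467, the noncompetitive rate law is v = (Vmax/α)·[S] / (Km + [S]).
v = (121/4.467)×0.0263 / (0.0556 + 0.0263) = 0.7124/0.08190 = 8.70 μmol/min.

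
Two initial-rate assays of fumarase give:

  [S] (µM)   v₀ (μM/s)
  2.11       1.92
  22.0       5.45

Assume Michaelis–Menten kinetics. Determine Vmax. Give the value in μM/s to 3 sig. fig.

In reciprocal form, 1/v = (Km/Vmax)·(1/[S]) + 1/Vmax. The two points give (1/[S], 1/v) = (0.4739, 0.5208) and (0.04545, 0.1835).
Slope = (0.5208 − 0.1835)/(0.4739 − 0.04545) = 0.7873; intercept = 0.5208 − 0.7873×0.4739 = 0.1477.
Vmax = 1/intercept = 6.77 μM/s; Km = slope × Vmax = 0.7873 × 6.77 = 5.33 µM.

6.77 μM/s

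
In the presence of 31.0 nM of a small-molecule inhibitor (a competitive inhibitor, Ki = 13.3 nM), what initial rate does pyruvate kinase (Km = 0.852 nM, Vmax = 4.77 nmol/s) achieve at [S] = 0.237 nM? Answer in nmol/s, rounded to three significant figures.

α = 1 + [I]/Ki = 1 + 31.0/13.3 = 3.331.
For a competitive inhibitor, Vmax is unchanged and the apparent Km becomes α·Km: Km,app = 2.84 nM, Vmax,app = 4.77 nmol/s.
v = Vmax,app·[S]/(Km,app + [S]) = 4.77 × 0.237/(2.84 + 0.237) = 0.368 nmol/s.

0.368 nmol/s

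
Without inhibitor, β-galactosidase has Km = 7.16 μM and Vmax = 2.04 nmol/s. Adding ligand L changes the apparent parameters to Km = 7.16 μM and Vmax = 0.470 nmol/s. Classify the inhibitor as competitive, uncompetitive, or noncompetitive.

noncompetitive

Vmax decreases (2.04 → 0.470 nmol/s) while Km is unchanged — pure noncompetitive inhibition.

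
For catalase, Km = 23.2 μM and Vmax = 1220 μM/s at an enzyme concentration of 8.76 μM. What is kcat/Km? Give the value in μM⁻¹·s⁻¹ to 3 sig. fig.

6.00 μM⁻¹·s⁻¹

kcat = Vmax/[E]total = 1220/8.76 = 139 s⁻¹.
kcat/Km = 139/23.2 = 6.00 μM⁻¹·s⁻¹.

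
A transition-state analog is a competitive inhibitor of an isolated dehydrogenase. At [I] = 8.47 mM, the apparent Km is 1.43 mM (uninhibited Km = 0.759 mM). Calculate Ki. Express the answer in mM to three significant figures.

Competitive: Km,app = α·Km with α = 1 + [I]/Ki.
α = Km,app/Km = 1.43/0.759 = 1.884.
Ki = [I]/(α − 1) = 8.47/0.8841 = 9.58 mM.

9.58 mM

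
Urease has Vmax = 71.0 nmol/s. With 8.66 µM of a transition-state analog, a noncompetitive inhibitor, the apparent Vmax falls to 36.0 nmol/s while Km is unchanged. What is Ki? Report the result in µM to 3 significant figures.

8.91 µM

Noncompetitive: Vmax,app = Vmax/α with α = 1 + [I]/Ki.
α = Vmax/Vmax,app = 71.0/36.0 = 1.972.
Ki = [I]/(α − 1) = 8.66/0.9722 = 8.91 µM.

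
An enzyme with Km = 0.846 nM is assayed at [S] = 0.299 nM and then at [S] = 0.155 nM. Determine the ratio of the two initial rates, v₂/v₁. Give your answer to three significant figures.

Since Vmax cancels, v₂/v₁ = [S]₂(Km+[S]₁) / [S]₁(Km+[S]₂).
= 0.155×(0.846+0.299) / (0.299×(0.846+0.155)) = 0.1775/0.2993 = 0.593.

0.593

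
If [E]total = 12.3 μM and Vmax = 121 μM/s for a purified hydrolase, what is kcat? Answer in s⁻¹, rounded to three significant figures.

9.84 s⁻¹

kcat = Vmax/[E]total = 121 μM/s / 12.3 μM = 9.84 s⁻¹.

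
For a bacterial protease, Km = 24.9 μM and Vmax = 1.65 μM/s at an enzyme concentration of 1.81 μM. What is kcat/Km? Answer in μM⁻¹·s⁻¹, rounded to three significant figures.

kcat = Vmax/[E]total = 1.65/1.81 = 0.912 s⁻¹.
kcat/Km = 0.912/24.9 = 0.0366 μM⁻¹·s⁻¹.

0.0366 μM⁻¹·s⁻¹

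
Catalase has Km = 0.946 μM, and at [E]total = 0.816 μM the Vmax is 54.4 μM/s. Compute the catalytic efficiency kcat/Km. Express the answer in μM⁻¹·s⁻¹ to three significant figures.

70.5 μM⁻¹·s⁻¹

kcat = Vmax/[E]total = 54.4/0.816 = 66.7 s⁻¹.
kcat/Km = 66.7/0.946 = 70.5 μM⁻¹·s⁻¹.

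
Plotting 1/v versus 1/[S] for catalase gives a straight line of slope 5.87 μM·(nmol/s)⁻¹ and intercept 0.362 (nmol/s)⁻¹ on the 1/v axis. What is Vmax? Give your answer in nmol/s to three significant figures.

2.76 nmol/s

The y-intercept of a Lineweaver–Burk plot equals 1/Vmax, so Vmax = 1/0.362 = 2.76 nmol/s.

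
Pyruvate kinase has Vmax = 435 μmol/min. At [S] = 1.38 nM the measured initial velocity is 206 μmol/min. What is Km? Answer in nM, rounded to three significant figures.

1.53 nM

From v = Vmax[S]/(Km+[S]), Km = [S](Vmax − v)/v.
Km = 1.38 × (435 − 206) / 206 = 316.0/206 = 1.53 nM.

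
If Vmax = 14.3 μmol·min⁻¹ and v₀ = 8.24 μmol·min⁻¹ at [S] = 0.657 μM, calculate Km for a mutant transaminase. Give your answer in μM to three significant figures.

v/Vmax = 8.24/14.3 = 0.5762 = [S]/(Km+[S]).
So Km + [S] = [S]/0.5762 = 1.140 μM, giving Km = 1.140 − 0.657 = 0.483 μM.

0.483 μM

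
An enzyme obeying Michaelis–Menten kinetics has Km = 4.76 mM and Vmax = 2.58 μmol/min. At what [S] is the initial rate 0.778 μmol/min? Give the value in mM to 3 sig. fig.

The required fractional saturation is v/Vmax = 0.778/2.58 = 0.3016.
Then [S]/(Km+[S]) = 0.3016 ⇒ [S] = 4.76 × 0.3016/(1 − 0.3016) = 2.06 mM.

2.06 mM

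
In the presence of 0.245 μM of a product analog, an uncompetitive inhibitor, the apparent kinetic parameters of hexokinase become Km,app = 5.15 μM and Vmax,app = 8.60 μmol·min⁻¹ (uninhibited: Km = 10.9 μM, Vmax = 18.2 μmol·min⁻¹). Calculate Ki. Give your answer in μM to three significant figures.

Uncompetitive: Vmax,app = Vmax/α (and Km,app = Km/α) with α = 1 + [I]/Ki.
α = Vmax/Vmax,app = 18.2/8.60 = 2.116.
Ki = [I]/(α − 1) = 0.245/1.116 = 0.219 μM.

0.219 μM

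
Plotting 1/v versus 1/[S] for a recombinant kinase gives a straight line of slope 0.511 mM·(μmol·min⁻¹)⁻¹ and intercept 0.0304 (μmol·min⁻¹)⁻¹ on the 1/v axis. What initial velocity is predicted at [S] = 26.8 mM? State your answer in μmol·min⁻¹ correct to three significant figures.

20.2 μmol·min⁻¹

The y-intercept is 1/Vmax, so Vmax = 1/0.0304 = 32.9 μmol·min⁻¹.
The slope is Km/Vmax, so Km = 0.511 × 32.9 = 16.8 mM.
Then v = 32.9 × 26.8/(16.8 + 26.8) = 20.2 μmol·min⁻¹.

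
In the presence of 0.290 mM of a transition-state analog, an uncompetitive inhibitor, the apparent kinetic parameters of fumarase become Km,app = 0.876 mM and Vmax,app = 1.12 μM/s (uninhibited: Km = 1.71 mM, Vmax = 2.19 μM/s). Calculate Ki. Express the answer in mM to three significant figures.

Uncompetitive: Vmax,app = Vmax/α (and Km,app = Km/α) with α = 1 + [I]/Ki.
α = Vmax/Vmax,app = 2.19/1.12 = 1.955.
Since α = 1 + [I]/Ki, [I]/Ki = 1.955 − 1 = 0.9554 and Ki = 0.290/0.9554 = 0.304 mM.

0.304 mM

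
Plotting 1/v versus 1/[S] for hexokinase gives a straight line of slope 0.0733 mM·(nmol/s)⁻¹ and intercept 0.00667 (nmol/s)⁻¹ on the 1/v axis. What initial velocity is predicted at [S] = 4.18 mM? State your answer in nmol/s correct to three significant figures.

41.3 nmol/s

The y-intercept is 1/Vmax, so Vmax = 1/0.00667 = 150 nmol/s.
The slope is Km/Vmax, so Km = 0.0733 × 150 = 11.0 mM.
Then v = 150 × 4.18/(11.0 + 4.18) = 41.3 nmol/s.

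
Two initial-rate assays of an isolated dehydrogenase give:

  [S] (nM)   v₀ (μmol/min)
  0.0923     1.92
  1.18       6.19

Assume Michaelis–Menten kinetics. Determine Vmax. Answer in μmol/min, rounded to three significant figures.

7.63 μmol/min

In reciprocal form, 1/v = (Km/Vmax)·(1/[S]) + 1/Vmax. The two points give (1/[S], 1/v) = (10.83, 0.5208) and (0.8475, 0.1616).
Slope = (0.5208 − 0.1616)/(10.83 − 0.8475) = 0.03598; intercept = 0.5208 − 0.03598×10.83 = 0.1311.
Vmax = 1/intercept = 7.63 μmol/min; Km = slope × Vmax = 0.03598 × 7.63 = 0.274 nM.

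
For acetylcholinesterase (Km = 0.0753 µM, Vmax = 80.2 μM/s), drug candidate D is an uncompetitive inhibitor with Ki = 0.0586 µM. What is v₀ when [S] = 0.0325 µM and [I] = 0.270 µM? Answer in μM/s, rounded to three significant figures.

10.1 μM/s

With α = 1 + [I]/Ki = 1 + 0.270/0.0586 = 5.608, the uncompetitive rate law is v = (Vmax/α)·[S] / (Km/α + [S]).
v = (80.2/5.608)×0.0325 / (0.0753/5.608 + 0.0325) = 0.4648/0.04593 = 10.1 μM/s.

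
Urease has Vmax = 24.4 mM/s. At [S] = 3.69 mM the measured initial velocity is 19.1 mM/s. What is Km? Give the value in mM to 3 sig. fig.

1.02 mM

v/Vmax = 19.1/24.4 = 0.7828 = [S]/(Km+[S]).
So Km + [S] = [S]/0.7828 = 4.714 mM, giving Km = 4.714 − 3.69 = 1.02 mM.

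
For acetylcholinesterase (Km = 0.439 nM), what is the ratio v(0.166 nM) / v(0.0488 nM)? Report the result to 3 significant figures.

2.74

Since Vmax cancels, v₂/v₁ = [S]₂(Km+[S]₁) / [S]₁(Km+[S]₂).
= 0.166×(0.439+0.0488) / (0.0488×(0.439+0.166)) = 0.08097/0.02952 = 2.74.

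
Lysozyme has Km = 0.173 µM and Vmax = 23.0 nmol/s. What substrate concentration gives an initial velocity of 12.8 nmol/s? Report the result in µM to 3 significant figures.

The required fractional saturation is v/Vmax = 12.8/23.0 = 0.5565.
Then [S]/(Km+[S]) = 0.5565 ⇒ [S] = 0.173 × 0.5565/(1 − 0.5565) = 0.217 µM.

0.217 µM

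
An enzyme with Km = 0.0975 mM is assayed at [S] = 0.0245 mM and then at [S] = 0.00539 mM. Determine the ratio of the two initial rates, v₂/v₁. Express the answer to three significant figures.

The fractional saturations are [S]/(Km+[S]) = 0.0245/0.1220 = 0.2008 and 0.00539/0.1029 = 0.05239.
v₂/v₁ is just their ratio: 0.05239/0.2008 = 0.261.

0.261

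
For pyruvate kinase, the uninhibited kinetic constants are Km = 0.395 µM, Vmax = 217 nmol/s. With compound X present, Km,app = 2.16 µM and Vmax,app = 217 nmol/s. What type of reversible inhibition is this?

competitive

Km increases (0.395 → 2.16 µM) while Vmax is unchanged — the hallmark of competitive inhibition.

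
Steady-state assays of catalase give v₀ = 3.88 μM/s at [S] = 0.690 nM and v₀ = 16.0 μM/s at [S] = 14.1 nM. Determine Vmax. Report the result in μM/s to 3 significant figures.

19.1 μM/s

From v = Vmax[S]/(Km+[S]), each point gives Vmax = v(Km+[S])/[S].
Equating: 3.88(Km+0.690)/0.690 = 16.0(Km+14.1)/14.1.
5.623·Km + 3.88 = 1.135·Km + 16.0, so (5.623 − 1.135)·Km = 16.0 − 3.88.
Km = 12.12/4.488 = 2.70 nM; then Vmax = 3.88(2.70+0.690)/0.690 = 19.1 μM/s.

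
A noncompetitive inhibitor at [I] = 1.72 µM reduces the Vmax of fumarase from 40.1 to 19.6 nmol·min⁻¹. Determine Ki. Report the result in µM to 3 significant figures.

Noncompetitive: Vmax,app = Vmax/α with α = 1 + [I]/Ki.
α = Vmax/Vmax,app = 40.1/19.6 = 2.046.
Ki = [I]/(α − 1) = 1.72/1.046 = 1.64 µM.

1.64 µM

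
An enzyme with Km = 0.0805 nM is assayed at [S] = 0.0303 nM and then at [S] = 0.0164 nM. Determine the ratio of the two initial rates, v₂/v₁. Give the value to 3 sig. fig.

0.619

Since Vmax cancels, v₂/v₁ = [S]₂(Km+[S]₁) / [S]₁(Km+[S]₂).
= 0.0164×(0.0805+0.0303) / (0.0303×(0.0805+0.0164)) = 0.001817/0.002936 = 0.619.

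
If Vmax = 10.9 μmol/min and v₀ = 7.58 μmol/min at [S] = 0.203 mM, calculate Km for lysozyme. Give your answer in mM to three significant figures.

0.0889 mM

From v = Vmax[S]/(Km+[S]), Km = [S](Vmax − v)/v.
Km = 0.203 × (10.9 − 7.58) / 7.58 = 0.6740/7.58 = 0.0889 mM.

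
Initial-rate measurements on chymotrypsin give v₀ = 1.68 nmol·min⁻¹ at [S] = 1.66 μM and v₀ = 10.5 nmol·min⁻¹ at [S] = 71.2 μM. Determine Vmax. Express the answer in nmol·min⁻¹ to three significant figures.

12.0 nmol·min⁻¹

From v = Vmax[S]/(Km+[S]), each point gives Vmax = v(Km+[S])/[S].
Equating: 1.68(Km+1.66)/1.66 = 10.5(Km+71.2)/71.2.
1.012·Km + 1.68 = 0.1475·Km + 10.5, so (1.012 − 0.1475)·Km = 10.5 − 1.68.
Km = 8.820/0.8646 = 10.2 μM; then Vmax = 1.68(10.2+1.66)/1.66 = 12.0 nmol·min⁻¹.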